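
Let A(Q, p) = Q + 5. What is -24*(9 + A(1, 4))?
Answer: -360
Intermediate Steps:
A(Q, p) = 5 + Q
-24*(9 + A(1, 4)) = -24*(9 + (5 + 1)) = -24*(9 + 6) = -24*15 = -360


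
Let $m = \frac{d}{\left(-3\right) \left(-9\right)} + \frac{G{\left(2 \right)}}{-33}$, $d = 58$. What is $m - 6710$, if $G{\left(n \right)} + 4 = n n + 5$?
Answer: $- \frac{1992277}{297} \approx -6708.0$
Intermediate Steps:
$G{\left(n \right)} = 1 + n^{2}$ ($G{\left(n \right)} = -4 + \left(n n + 5\right) = -4 + \left(n^{2} + 5\right) = -4 + \left(5 + n^{2}\right) = 1 + n^{2}$)
$m = \frac{593}{297}$ ($m = \frac{58}{\left(-3\right) \left(-9\right)} + \frac{1 + 2^{2}}{-33} = \frac{58}{27} + \left(1 + 4\right) \left(- \frac{1}{33}\right) = 58 \cdot \frac{1}{27} + 5 \left(- \frac{1}{33}\right) = \frac{58}{27} - \frac{5}{33} = \frac{593}{297} \approx 1.9966$)
$m - 6710 = \frac{593}{297} - 6710 = - \frac{1992277}{297}$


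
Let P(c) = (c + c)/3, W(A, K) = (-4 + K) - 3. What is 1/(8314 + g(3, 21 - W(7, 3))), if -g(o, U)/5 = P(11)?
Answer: 3/24832 ≈ 0.00012081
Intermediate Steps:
W(A, K) = -7 + K
P(c) = 2*c/3 (P(c) = (2*c)*(1/3) = 2*c/3)
g(o, U) = -110/3 (g(o, U) = -10*11/3 = -5*22/3 = -110/3)
1/(8314 + g(3, 21 - W(7, 3))) = 1/(8314 - 110/3) = 1/(24832/3) = 3/24832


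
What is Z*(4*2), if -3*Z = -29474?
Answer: 235792/3 ≈ 78597.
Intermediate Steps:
Z = 29474/3 (Z = -⅓*(-29474) = 29474/3 ≈ 9824.7)
Z*(4*2) = 29474*(4*2)/3 = (29474/3)*8 = 235792/3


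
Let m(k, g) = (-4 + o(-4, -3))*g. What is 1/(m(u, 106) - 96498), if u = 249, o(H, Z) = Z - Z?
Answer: -1/96922 ≈ -1.0318e-5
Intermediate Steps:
o(H, Z) = 0
m(k, g) = -4*g (m(k, g) = (-4 + 0)*g = -4*g)
1/(m(u, 106) - 96498) = 1/(-4*106 - 96498) = 1/(-424 - 96498) = 1/(-96922) = -1/96922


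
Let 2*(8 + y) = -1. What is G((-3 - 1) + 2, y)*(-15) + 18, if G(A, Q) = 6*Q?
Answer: 783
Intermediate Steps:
y = -17/2 (y = -8 + (½)*(-1) = -8 - ½ = -17/2 ≈ -8.5000)
G((-3 - 1) + 2, y)*(-15) + 18 = (6*(-17/2))*(-15) + 18 = -51*(-15) + 18 = 765 + 18 = 783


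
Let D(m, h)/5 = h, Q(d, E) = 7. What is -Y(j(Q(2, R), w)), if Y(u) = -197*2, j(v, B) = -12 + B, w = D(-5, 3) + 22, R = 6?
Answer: 394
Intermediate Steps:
D(m, h) = 5*h
w = 37 (w = 5*3 + 22 = 15 + 22 = 37)
Y(u) = -394
-Y(j(Q(2, R), w)) = -1*(-394) = 394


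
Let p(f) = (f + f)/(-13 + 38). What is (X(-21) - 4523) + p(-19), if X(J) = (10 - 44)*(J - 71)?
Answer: -34913/25 ≈ -1396.5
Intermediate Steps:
p(f) = 2*f/25 (p(f) = (2*f)/25 = (2*f)*(1/25) = 2*f/25)
X(J) = 2414 - 34*J (X(J) = -34*(-71 + J) = 2414 - 34*J)
(X(-21) - 4523) + p(-19) = ((2414 - 34*(-21)) - 4523) + (2/25)*(-19) = ((2414 + 714) - 4523) - 38/25 = (3128 - 4523) - 38/25 = -1395 - 38/25 = -34913/25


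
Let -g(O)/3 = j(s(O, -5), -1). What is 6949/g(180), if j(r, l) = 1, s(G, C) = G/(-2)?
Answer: -6949/3 ≈ -2316.3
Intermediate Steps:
s(G, C) = -G/2 (s(G, C) = G*(-½) = -G/2)
g(O) = -3 (g(O) = -3*1 = -3)
6949/g(180) = 6949/(-3) = 6949*(-⅓) = -6949/3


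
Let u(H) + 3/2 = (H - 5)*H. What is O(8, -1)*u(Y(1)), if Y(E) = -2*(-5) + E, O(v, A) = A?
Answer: -129/2 ≈ -64.500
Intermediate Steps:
Y(E) = 10 + E
u(H) = -3/2 + H*(-5 + H) (u(H) = -3/2 + (H - 5)*H = -3/2 + (-5 + H)*H = -3/2 + H*(-5 + H))
O(8, -1)*u(Y(1)) = -(-3/2 + (10 + 1)² - 5*(10 + 1)) = -(-3/2 + 11² - 5*11) = -(-3/2 + 121 - 55) = -1*129/2 = -129/2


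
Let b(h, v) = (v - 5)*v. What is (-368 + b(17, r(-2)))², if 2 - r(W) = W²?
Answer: 125316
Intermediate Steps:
r(W) = 2 - W²
b(h, v) = v*(-5 + v) (b(h, v) = (-5 + v)*v = v*(-5 + v))
(-368 + b(17, r(-2)))² = (-368 + (2 - 1*(-2)²)*(-5 + (2 - 1*(-2)²)))² = (-368 + (2 - 1*4)*(-5 + (2 - 1*4)))² = (-368 + (2 - 4)*(-5 + (2 - 4)))² = (-368 - 2*(-5 - 2))² = (-368 - 2*(-7))² = (-368 + 14)² = (-354)² = 125316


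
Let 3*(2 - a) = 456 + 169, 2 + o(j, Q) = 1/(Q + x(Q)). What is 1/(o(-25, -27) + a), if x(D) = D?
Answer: -54/11251 ≈ -0.0047996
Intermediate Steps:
o(j, Q) = -2 + 1/(2*Q) (o(j, Q) = -2 + 1/(Q + Q) = -2 + 1/(2*Q))
a = -619/3 (a = 2 - (456 + 169)/3 = 2 - ⅓*625 = 2 - 625/3 = -619/3 ≈ -206.33)
1/(o(-25, -27) + a) = 1/((-2 + (½)/(-27)) - 619/3) = 1/((-2 + (½)*(-1/27)) - 619/3) = 1/((-2 - 1/54) - 619/3) = 1/(-109/54 - 619/3) = 1/(-11251/54) = -54/11251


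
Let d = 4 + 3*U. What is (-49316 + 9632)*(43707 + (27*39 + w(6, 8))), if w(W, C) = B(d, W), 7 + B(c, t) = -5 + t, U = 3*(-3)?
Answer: -1776017736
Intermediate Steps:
U = -9
d = -23 (d = 4 + 3*(-9) = 4 - 27 = -23)
B(c, t) = -12 + t (B(c, t) = -7 + (-5 + t) = -12 + t)
w(W, C) = -12 + W
(-49316 + 9632)*(43707 + (27*39 + w(6, 8))) = (-49316 + 9632)*(43707 + (27*39 + (-12 + 6))) = -39684*(43707 + (1053 - 6)) = -39684*(43707 + 1047) = -39684*44754 = -1776017736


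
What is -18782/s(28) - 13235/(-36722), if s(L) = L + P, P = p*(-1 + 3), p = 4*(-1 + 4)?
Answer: -86128048/238693 ≈ -360.83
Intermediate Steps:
p = 12 (p = 4*3 = 12)
P = 24 (P = 12*(-1 + 3) = 12*2 = 24)
s(L) = 24 + L (s(L) = L + 24 = 24 + L)
-18782/s(28) - 13235/(-36722) = -18782/(24 + 28) - 13235/(-36722) = -18782/52 - 13235*(-1/36722) = -18782*1/52 + 13235/36722 = -9391/26 + 13235/36722 = -86128048/238693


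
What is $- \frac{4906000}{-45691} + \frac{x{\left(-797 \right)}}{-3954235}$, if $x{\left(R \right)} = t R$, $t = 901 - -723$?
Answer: $\frac{19458616050648}{180672951385} \approx 107.7$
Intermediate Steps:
$t = 1624$ ($t = 901 + 723 = 1624$)
$x{\left(R \right)} = 1624 R$
$- \frac{4906000}{-45691} + \frac{x{\left(-797 \right)}}{-3954235} = - \frac{4906000}{-45691} + \frac{1624 \left(-797\right)}{-3954235} = \left(-4906000\right) \left(- \frac{1}{45691}\right) - - \frac{1294328}{3954235} = \frac{4906000}{45691} + \frac{1294328}{3954235} = \frac{19458616050648}{180672951385}$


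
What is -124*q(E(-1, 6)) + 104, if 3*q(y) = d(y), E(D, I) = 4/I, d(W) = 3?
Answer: -20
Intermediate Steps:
q(y) = 1 (q(y) = (⅓)*3 = 1)
-124*q(E(-1, 6)) + 104 = -124*1 + 104 = -124 + 104 = -20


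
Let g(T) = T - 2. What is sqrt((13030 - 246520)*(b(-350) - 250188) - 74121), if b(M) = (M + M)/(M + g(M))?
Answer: 7*sqrt(1813283094571)/39 ≈ 2.4169e+5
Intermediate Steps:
g(T) = -2 + T
b(M) = 2*M/(-2 + 2*M) (b(M) = (M + M)/(M + (-2 + M)) = (2*M)/(-2 + 2*M) = 2*M/(-2 + 2*M))
sqrt((13030 - 246520)*(b(-350) - 250188) - 74121) = sqrt((13030 - 246520)*(-350/(-1 - 350) - 250188) - 74121) = sqrt(-233490*(-350/(-351) - 250188) - 74121) = sqrt(-233490*(-350*(-1/351) - 250188) - 74121) = sqrt(-233490*(350/351 - 250188) - 74121) = sqrt(-233490*(-87815638/351) - 74121) = sqrt(6834691105540/117 - 74121) = sqrt(6834682433383/117) = 7*sqrt(1813283094571)/39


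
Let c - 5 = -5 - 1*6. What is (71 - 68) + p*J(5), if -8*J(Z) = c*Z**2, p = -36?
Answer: -672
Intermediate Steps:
c = -6 (c = 5 + (-5 - 1*6) = 5 + (-5 - 6) = 5 - 11 = -6)
J(Z) = 3*Z**2/4 (J(Z) = -(-3)*Z**2/4 = 3*Z**2/4)
(71 - 68) + p*J(5) = (71 - 68) - 27*5**2 = 3 - 27*25 = 3 - 36*75/4 = 3 - 675 = -672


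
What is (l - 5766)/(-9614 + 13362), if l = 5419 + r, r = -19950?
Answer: -20297/3748 ≈ -5.4154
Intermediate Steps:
l = -14531 (l = 5419 - 19950 = -14531)
(l - 5766)/(-9614 + 13362) = (-14531 - 5766)/(-9614 + 13362) = -20297/3748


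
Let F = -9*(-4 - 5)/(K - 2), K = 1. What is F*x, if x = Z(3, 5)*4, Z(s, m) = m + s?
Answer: -2592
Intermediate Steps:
x = 32 (x = (5 + 3)*4 = 8*4 = 32)
F = -81 (F = -9*(-4 - 5)/(1 - 2) = -(-81)/(-1) = -(-81)*(-1) = -9*9 = -81)
F*x = -81*32 = -2592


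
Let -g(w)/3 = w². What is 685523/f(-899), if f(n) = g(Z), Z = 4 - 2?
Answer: -685523/12 ≈ -57127.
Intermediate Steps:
Z = 2
g(w) = -3*w²
f(n) = -12 (f(n) = -3*2² = -3*4 = -12)
685523/f(-899) = 685523/(-12) = 685523*(-1/12) = -685523/12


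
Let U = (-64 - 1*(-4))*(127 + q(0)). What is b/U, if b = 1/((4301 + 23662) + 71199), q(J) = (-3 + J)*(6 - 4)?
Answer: -1/719916120 ≈ -1.3891e-9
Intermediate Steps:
q(J) = -6 + 2*J (q(J) = (-3 + J)*2 = -6 + 2*J)
b = 1/99162 (b = 1/(27963 + 71199) = 1/99162 ≈ 1.0085e-5)
U = -7260 (U = (-64 - 1*(-4))*(127 + (-6 + 2*0)) = (-64 + 4)*(127 + (-6 + 0)) = -60*(127 - 6) = -60*121 = -7260)
b/U = (1/99162)/(-7260) = (1/99162)*(-1/7260) = -1/719916120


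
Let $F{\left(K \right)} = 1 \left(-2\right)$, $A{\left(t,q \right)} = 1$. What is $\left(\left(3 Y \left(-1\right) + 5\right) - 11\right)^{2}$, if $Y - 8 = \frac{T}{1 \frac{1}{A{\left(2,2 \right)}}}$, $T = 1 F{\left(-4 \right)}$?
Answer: $576$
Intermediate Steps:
$F{\left(K \right)} = -2$
$T = -2$ ($T = 1 \left(-2\right) = -2$)
$Y = 6$ ($Y = 8 - \frac{2}{1 \cdot 1^{-1}} = 8 - \frac{2}{1 \cdot 1} = 8 - \frac{2}{1} = 8 - 2 = 6$)
$\left(\left(3 Y \left(-1\right) + 5\right) - 11\right)^{2} = \left(\left(3 \cdot 6 \left(-1\right) + 5\right) - 11\right)^{2} = \left(\left(18 \left(-1\right) + 5\right) - 11\right)^{2} = \left(\left(-18 + 5\right) - 11\right)^{2} = \left(-13 - 11\right)^{2} = \left(-24\right)^{2} = 576$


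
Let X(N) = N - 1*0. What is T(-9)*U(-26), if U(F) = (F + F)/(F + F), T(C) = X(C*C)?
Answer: 81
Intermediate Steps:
X(N) = N (X(N) = N + 0 = N)
T(C) = C**2 (T(C) = C*C = C**2)
U(F) = 1 (U(F) = (2*F)/((2*F)) = (2*F)*(1/(2*F)) = 1)
T(-9)*U(-26) = (-9)**2*1 = 81*1 = 81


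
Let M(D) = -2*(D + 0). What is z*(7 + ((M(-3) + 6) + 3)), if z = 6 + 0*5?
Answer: 132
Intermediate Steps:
M(D) = -2*D
z = 6 (z = 6 + 0 = 6)
z*(7 + ((M(-3) + 6) + 3)) = 6*(7 + ((-2*(-3) + 6) + 3)) = 6*(7 + ((6 + 6) + 3)) = 6*(7 + (12 + 3)) = 6*(7 + 15) = 6*22 = 132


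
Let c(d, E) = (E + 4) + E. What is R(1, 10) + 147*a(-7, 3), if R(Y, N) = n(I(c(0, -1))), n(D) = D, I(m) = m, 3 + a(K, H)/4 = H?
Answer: 2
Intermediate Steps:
a(K, H) = -12 + 4*H
c(d, E) = 4 + 2*E (c(d, E) = (4 + E) + E = 4 + 2*E)
R(Y, N) = 2 (R(Y, N) = 4 + 2*(-1) = 4 - 2 = 2)
R(1, 10) + 147*a(-7, 3) = 2 + 147*(-12 + 4*3) = 2 + 147*(-12 + 12) = 2 + 147*0 = 2 + 0 = 2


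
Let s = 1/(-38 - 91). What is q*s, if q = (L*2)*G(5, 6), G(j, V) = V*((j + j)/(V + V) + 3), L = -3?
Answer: 46/43 ≈ 1.0698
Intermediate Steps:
s = -1/129 (s = 1/(-129) = -1/129 ≈ -0.0077519)
G(j, V) = V*(3 + j/V) (G(j, V) = V*((2*j)/((2*V)) + 3) = V*((2*j)*(1/(2*V)) + 3) = V*(j/V + 3) = V*(3 + j/V))
q = -138 (q = (-3*2)*(5 + 3*6) = -6*(5 + 18) = -6*23 = -138)
q*s = -138*(-1/129) = 46/43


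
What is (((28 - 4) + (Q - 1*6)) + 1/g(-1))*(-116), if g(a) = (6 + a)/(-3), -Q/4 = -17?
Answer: -49532/5 ≈ -9906.4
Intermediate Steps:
Q = 68 (Q = -4*(-17) = 68)
g(a) = -2 - a/3 (g(a) = (6 + a)*(-⅓) = -2 - a/3)
(((28 - 4) + (Q - 1*6)) + 1/g(-1))*(-116) = (((28 - 4) + (68 - 1*6)) + 1/(-2 - ⅓*(-1)))*(-116) = ((24 + (68 - 6)) + 1/(-2 + ⅓))*(-116) = ((24 + 62) + 1/(-5/3))*(-116) = (86 - ⅗)*(-116) = (427/5)*(-116) = -49532/5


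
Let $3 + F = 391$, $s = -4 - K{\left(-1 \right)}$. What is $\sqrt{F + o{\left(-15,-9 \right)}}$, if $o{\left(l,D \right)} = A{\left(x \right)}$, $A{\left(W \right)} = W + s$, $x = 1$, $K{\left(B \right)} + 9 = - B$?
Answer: $\sqrt{393} \approx 19.824$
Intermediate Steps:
$K{\left(B \right)} = -9 - B$
$s = 4$ ($s = -4 - \left(-9 - -1\right) = -4 - \left(-9 + 1\right) = -4 - -8 = -4 + 8 = 4$)
$F = 388$ ($F = -3 + 391 = 388$)
$A{\left(W \right)} = 4 + W$ ($A{\left(W \right)} = W + 4 = 4 + W$)
$o{\left(l,D \right)} = 5$ ($o{\left(l,D \right)} = 4 + 1 = 5$)
$\sqrt{F + o{\left(-15,-9 \right)}} = \sqrt{388 + 5} = \sqrt{393}$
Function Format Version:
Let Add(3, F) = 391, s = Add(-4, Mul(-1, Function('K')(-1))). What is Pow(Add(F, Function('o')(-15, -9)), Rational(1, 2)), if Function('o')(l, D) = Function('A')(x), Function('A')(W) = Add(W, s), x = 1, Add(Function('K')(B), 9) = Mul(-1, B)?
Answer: Pow(393, Rational(1, 2)) ≈ 19.824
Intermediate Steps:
Function('K')(B) = Add(-9, Mul(-1, B))
s = 4 (s = Add(-4, Mul(-1, Add(-9, Mul(-1, -1)))) = Add(-4, Mul(-1, Add(-9, 1))) = Add(-4, Mul(-1, -8)) = Add(-4, 8) = 4)
F = 388 (F = Add(-3, 391) = 388)
Function('A')(W) = Add(4, W) (Function('A')(W) = Add(W, 4) = Add(4, W))
Function('o')(l, D) = 5 (Function('o')(l, D) = Add(4, 1) = 5)
Pow(Add(F, Function('o')(-15, -9)), Rational(1, 2)) = Pow(Add(388, 5), Rational(1, 2)) = Pow(393, Rational(1, 2))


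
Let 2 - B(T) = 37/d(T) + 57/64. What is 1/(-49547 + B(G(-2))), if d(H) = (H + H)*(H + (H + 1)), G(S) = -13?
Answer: -20800/1030555709 ≈ -2.0183e-5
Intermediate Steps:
d(H) = 2*H*(1 + 2*H) (d(H) = (2*H)*(H + (1 + H)) = (2*H)*(1 + 2*H) = 2*H*(1 + 2*H))
B(T) = 71/64 - 37/(2*T*(1 + 2*T)) (B(T) = 2 - (37/((2*T*(1 + 2*T))) + 57/64) = 2 - (37*(1/(2*T*(1 + 2*T))) + 57*(1/64)) = 2 - (37/(2*T*(1 + 2*T)) + 57/64) = 2 - (57/64 + 37/(2*T*(1 + 2*T))) = 2 + (-57/64 - 37/(2*T*(1 + 2*T))) = 71/64 - 37/(2*T*(1 + 2*T)))
1/(-49547 + B(G(-2))) = 1/(-49547 + (1/64)*(-1184 + 71*(-13)*(1 + 2*(-13)))/(-13*(1 + 2*(-13)))) = 1/(-49547 + (1/64)*(-1/13)*(-1184 + 71*(-13)*(1 - 26))/(1 - 26)) = 1/(-49547 + (1/64)*(-1/13)*(-1184 + 71*(-13)*(-25))/(-25)) = 1/(-49547 + (1/64)*(-1/13)*(-1/25)*(-1184 + 23075)) = 1/(-49547 + (1/64)*(-1/13)*(-1/25)*21891) = 1/(-49547 + 21891/20800) = 1/(-1030555709/20800) = -20800/1030555709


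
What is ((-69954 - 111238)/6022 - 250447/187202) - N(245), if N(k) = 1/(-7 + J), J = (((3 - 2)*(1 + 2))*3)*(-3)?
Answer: -150426794321/4791154387 ≈ -31.397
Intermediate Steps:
J = -27 (J = ((1*3)*3)*(-3) = (3*3)*(-3) = 9*(-3) = -27)
N(k) = -1/34 (N(k) = 1/(-7 - 27) = 1/(-34) = -1/34)
((-69954 - 111238)/6022 - 250447/187202) - N(245) = ((-69954 - 111238)/6022 - 250447/187202) - 1*(-1/34) = (-181192*1/6022 - 250447*1/187202) + 1/34 = (-90596/3011 - 250447/187202) + 1/34 = -17713848309/563665222 + 1/34 = -150426794321/4791154387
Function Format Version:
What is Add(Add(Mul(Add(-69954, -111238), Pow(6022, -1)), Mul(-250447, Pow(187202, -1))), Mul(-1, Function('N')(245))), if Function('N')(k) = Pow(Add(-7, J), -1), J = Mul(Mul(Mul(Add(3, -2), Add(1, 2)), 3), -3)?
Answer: Rational(-150426794321, 4791154387) ≈ -31.397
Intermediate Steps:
J = -27 (J = Mul(Mul(Mul(1, 3), 3), -3) = Mul(Mul(3, 3), -3) = Mul(9, -3) = -27)
Function('N')(k) = Rational(-1, 34) (Function('N')(k) = Pow(Add(-7, -27), -1) = Pow(-34, -1) = Rational(-1, 34))
Add(Add(Mul(Add(-69954, -111238), Pow(6022, -1)), Mul(-250447, Pow(187202, -1))), Mul(-1, Function('N')(245))) = Add(Add(Mul(Add(-69954, -111238), Pow(6022, -1)), Mul(-250447, Pow(187202, -1))), Mul(-1, Rational(-1, 34))) = Add(Add(Mul(-181192, Rational(1, 6022)), Mul(-250447, Rational(1, 187202))), Rational(1, 34)) = Add(Add(Rational(-90596, 3011), Rational(-250447, 187202)), Rational(1, 34)) = Add(Rational(-17713848309, 563665222), Rational(1, 34)) = Rational(-150426794321, 4791154387)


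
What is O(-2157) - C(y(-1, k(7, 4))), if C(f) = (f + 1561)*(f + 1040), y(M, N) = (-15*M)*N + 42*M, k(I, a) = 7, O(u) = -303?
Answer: -1791575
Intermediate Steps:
y(M, N) = 42*M - 15*M*N (y(M, N) = -15*M*N + 42*M = 42*M - 15*M*N)
C(f) = (1040 + f)*(1561 + f) (C(f) = (1561 + f)*(1040 + f) = (1040 + f)*(1561 + f))
O(-2157) - C(y(-1, k(7, 4))) = -303 - (1623440 + (3*(-1)*(14 - 5*7))² + 2601*(3*(-1)*(14 - 5*7))) = -303 - (1623440 + (3*(-1)*(14 - 35))² + 2601*(3*(-1)*(14 - 35))) = -303 - (1623440 + (3*(-1)*(-21))² + 2601*(3*(-1)*(-21))) = -303 - (1623440 + 63² + 2601*63) = -303 - (1623440 + 3969 + 163863) = -303 - 1*1791272 = -303 - 1791272 = -1791575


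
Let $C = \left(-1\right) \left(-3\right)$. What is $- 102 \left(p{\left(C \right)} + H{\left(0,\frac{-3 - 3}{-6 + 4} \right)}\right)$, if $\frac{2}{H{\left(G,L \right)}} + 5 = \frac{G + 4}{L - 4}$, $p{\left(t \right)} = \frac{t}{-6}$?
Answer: $\frac{221}{3} \approx 73.667$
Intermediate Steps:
$C = 3$
$p{\left(t \right)} = - \frac{t}{6}$ ($p{\left(t \right)} = t \left(- \frac{1}{6}\right) = - \frac{t}{6}$)
$H{\left(G,L \right)} = \frac{2}{-5 + \frac{4 + G}{-4 + L}}$ ($H{\left(G,L \right)} = \frac{2}{-5 + \frac{G + 4}{L - 4}} = \frac{2}{-5 + \frac{4 + G}{-4 + L}}$)
$- 102 \left(p{\left(C \right)} + H{\left(0,\frac{-3 - 3}{-6 + 4} \right)}\right) = - 102 \left(\left(- \frac{1}{6}\right) 3 + \frac{2 \left(-4 + \frac{-3 - 3}{-6 + 4}\right)}{24 + 0 - 5 \frac{-3 - 3}{-6 + 4}}\right) = - 102 \left(- \frac{1}{2} + \frac{2 \left(-4 - \frac{6}{-2}\right)}{24 + 0 - 5 \left(- \frac{6}{-2}\right)}\right) = - 102 \left(- \frac{1}{2} + \frac{2 \left(-4 - -3\right)}{24 + 0 - 5 \left(\left(-6\right) \left(- \frac{1}{2}\right)\right)}\right) = - 102 \left(- \frac{1}{2} + \frac{2 \left(-4 + 3\right)}{24 + 0 - 15}\right) = - 102 \left(- \frac{1}{2} + 2 \frac{1}{24 + 0 - 15} \left(-1\right)\right) = - 102 \left(- \frac{1}{2} + 2 \cdot \frac{1}{9} \left(-1\right)\right) = - 102 \left(- \frac{1}{2} - \frac{2}{9}\right) = \left(-102\right) \left(- \frac{13}{18}\right) = \frac{221}{3}$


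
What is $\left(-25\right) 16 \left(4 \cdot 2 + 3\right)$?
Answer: $-4400$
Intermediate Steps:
$\left(-25\right) 16 \left(4 \cdot 2 + 3\right) = - 400 \left(8 + 3\right) = \left(-400\right) 11 = -4400$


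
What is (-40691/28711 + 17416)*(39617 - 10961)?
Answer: 14327715875760/28711 ≈ 4.9903e+8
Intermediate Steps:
(-40691/28711 + 17416)*(39617 - 10961) = (-40691*1/28711 + 17416)*28656 = (-40691/28711 + 17416)*28656 = (499990085/28711)*28656 = 14327715875760/28711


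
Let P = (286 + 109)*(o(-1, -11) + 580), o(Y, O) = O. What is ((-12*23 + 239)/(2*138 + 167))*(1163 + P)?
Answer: -8358966/443 ≈ -18869.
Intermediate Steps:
P = 224755 (P = (286 + 109)*(-11 + 580) = 395*569 = 224755)
((-12*23 + 239)/(2*138 + 167))*(1163 + P) = ((-12*23 + 239)/(2*138 + 167))*(1163 + 224755) = ((-276 + 239)/(276 + 167))*225918 = -37/443*225918 = -8358966/443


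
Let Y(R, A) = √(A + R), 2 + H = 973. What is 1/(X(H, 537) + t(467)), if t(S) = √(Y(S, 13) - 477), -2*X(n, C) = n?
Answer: -1/(971/2 - I*√(477 - 4*√30)) ≈ -0.0020558 - 9.033e-5*I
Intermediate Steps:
H = 971 (H = -2 + 973 = 971)
X(n, C) = -n/2
t(S) = √(-477 + √(13 + S)) (t(S) = √(√(13 + S) - 477) = √(-477 + √(13 + S)))
1/(X(H, 537) + t(467)) = 1/(-½*971 + √(-477 + √(13 + 467))) = 1/(-971/2 + √(-477 + √480)) = 1/(-971/2 + √(-477 + 4*√30))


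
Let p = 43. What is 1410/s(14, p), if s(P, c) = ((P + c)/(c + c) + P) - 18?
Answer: -121260/287 ≈ -422.51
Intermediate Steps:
s(P, c) = -18 + P + (P + c)/(2*c) (s(P, c) = ((P + c)/((2*c)) + P) - 18 = ((P + c)*(1/(2*c)) + P) - 18 = ((P + c)/(2*c) + P) - 18 = (P + (P + c)/(2*c)) - 18 = -18 + P + (P + c)/(2*c))
1410/s(14, p) = 1410/(-35/2 + 14 + (½)*14/43) = 1410/(-35/2 + 14 + (½)*14*(1/43)) = 1410/(-35/2 + 14 + 7/43) = 1410/(-287/86) = 1410*(-86/287) = -121260/287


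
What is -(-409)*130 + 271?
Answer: 53441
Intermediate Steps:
-(-409)*130 + 271 = -409*(-130) + 271 = 53170 + 271 = 53441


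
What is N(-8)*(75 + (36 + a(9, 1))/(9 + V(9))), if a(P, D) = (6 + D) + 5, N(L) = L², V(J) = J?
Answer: 14912/3 ≈ 4970.7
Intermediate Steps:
a(P, D) = 11 + D
N(-8)*(75 + (36 + a(9, 1))/(9 + V(9))) = (-8)²*(75 + (36 + (11 + 1))/(9 + 9)) = 64*(75 + (36 + 12)/18) = 64*(75 + 48*(1/18)) = 64*(75 + 8/3) = 64*(233/3) = 14912/3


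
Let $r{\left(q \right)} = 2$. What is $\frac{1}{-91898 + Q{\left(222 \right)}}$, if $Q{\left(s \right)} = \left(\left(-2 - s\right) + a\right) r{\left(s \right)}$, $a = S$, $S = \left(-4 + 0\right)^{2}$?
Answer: $- \frac{1}{92314} \approx -1.0833 \cdot 10^{-5}$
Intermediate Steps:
$S = 16$ ($S = \left(-4\right)^{2} = 16$)
$a = 16$
$Q{\left(s \right)} = 28 - 2 s$ ($Q{\left(s \right)} = \left(\left(-2 - s\right) + 16\right) 2 = \left(14 - s\right) 2 = 28 - 2 s$)
$\frac{1}{-91898 + Q{\left(222 \right)}} = \frac{1}{-91898 + \left(28 - 444\right)} = \frac{1}{-91898 - 416} = \frac{1}{-92314} = - \frac{1}{92314}$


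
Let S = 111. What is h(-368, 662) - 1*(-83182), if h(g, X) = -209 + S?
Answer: 83084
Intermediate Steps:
h(g, X) = -98 (h(g, X) = -209 + 111 = -98)
h(-368, 662) - 1*(-83182) = -98 - 1*(-83182) = -98 + 83182 = 83084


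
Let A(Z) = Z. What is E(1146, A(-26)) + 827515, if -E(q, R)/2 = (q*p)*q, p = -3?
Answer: 8707411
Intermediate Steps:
E(q, R) = 6*q² (E(q, R) = -2*q*(-3)*q = -2*(-3*q)*q = -(-6)*q² = 6*q²)
E(1146, A(-26)) + 827515 = 6*1146² + 827515 = 6*1313316 + 827515 = 7879896 + 827515 = 8707411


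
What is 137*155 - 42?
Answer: 21193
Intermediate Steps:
137*155 - 42 = 21235 - 42 = 21193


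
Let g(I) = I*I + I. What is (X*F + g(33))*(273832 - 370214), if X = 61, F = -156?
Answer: 809030508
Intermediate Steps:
g(I) = I + I² (g(I) = I² + I = I + I²)
(X*F + g(33))*(273832 - 370214) = (61*(-156) + 33*(1 + 33))*(273832 - 370214) = (-9516 + 33*34)*(-96382) = (-9516 + 1122)*(-96382) = -8394*(-96382) = 809030508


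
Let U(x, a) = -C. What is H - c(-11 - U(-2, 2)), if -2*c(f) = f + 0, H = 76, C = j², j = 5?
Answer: 83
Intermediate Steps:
C = 25 (C = 5² = 25)
U(x, a) = -25 (U(x, a) = -1*25 = -25)
c(f) = -f/2 (c(f) = -(f + 0)/2 = -f/2)
H - c(-11 - U(-2, 2)) = 76 - (-1)*(-11 - 1*(-25))/2 = 76 - (-1)*(-11 + 25)/2 = 76 - (-1)*14/2 = 76 - 1*(-7) = 76 + 7 = 83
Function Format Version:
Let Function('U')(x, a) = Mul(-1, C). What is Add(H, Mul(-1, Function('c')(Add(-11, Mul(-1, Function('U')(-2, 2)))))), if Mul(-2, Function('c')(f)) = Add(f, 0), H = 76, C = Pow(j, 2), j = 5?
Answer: 83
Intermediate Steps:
C = 25 (C = Pow(5, 2) = 25)
Function('U')(x, a) = -25 (Function('U')(x, a) = Mul(-1, 25) = -25)
Function('c')(f) = Mul(Rational(-1, 2), f) (Function('c')(f) = Mul(Rational(-1, 2), Add(f, 0)) = Mul(Rational(-1, 2), f))
Add(H, Mul(-1, Function('c')(Add(-11, Mul(-1, Function('U')(-2, 2)))))) = Add(76, Mul(-1, Mul(Rational(-1, 2), Add(-11, Mul(-1, -25))))) = Add(76, Mul(-1, Mul(Rational(-1, 2), Add(-11, 25)))) = Add(76, Mul(-1, Mul(Rational(-1, 2), 14))) = Add(76, Mul(-1, -7)) = Add(76, 7) = 83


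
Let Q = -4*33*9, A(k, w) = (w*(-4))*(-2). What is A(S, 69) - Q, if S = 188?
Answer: 1740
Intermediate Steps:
A(k, w) = 8*w (A(k, w) = -4*w*(-2) = 8*w)
Q = -1188 (Q = -132*9 = -1188)
A(S, 69) - Q = 8*69 - 1*(-1188) = 552 + 1188 = 1740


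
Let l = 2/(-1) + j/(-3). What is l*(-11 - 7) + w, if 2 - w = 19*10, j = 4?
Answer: -128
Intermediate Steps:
l = -10/3 (l = 2/(-1) + 4/(-3) = 2*(-1) + 4*(-1/3) = -2 - 4/3 = -10/3 ≈ -3.3333)
w = -188 (w = 2 - 19*10 = 2 - 1*190 = 2 - 190 = -188)
l*(-11 - 7) + w = -10*(-11 - 7)/3 - 188 = -10/3*(-18) - 188 = 60 - 188 = -128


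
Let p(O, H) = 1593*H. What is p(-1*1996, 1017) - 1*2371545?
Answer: -751464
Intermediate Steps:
p(-1*1996, 1017) - 1*2371545 = 1593*1017 - 1*2371545 = 1620081 - 2371545 = -751464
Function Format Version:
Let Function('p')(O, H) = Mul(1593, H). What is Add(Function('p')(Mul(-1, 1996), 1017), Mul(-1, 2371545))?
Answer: -751464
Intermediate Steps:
Add(Function('p')(Mul(-1, 1996), 1017), Mul(-1, 2371545)) = Add(Mul(1593, 1017), Mul(-1, 2371545)) = Add(1620081, -2371545) = -751464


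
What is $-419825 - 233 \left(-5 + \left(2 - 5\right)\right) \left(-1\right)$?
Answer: $-421689$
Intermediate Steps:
$-419825 - 233 \left(-5 + \left(2 - 5\right)\right) \left(-1\right) = -419825 - 233 \left(-5 - 3\right) \left(-1\right) = -419825 - 233 \left(\left(-8\right) \left(-1\right)\right) = -419825 - 233 \cdot 8 = -419825 - 1864 = -421689$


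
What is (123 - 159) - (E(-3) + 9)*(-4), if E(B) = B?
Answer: -12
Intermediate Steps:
(123 - 159) - (E(-3) + 9)*(-4) = (123 - 159) - (-3 + 9)*(-4) = -36 - 6*(-4) = -36 - 1*(-24) = -36 + 24 = -12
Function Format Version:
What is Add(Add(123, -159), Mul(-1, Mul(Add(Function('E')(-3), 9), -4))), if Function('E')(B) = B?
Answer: -12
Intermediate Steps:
Add(Add(123, -159), Mul(-1, Mul(Add(Function('E')(-3), 9), -4))) = Add(Add(123, -159), Mul(-1, Mul(Add(-3, 9), -4))) = Add(-36, Mul(-1, Mul(6, -4))) = Add(-36, Mul(-1, -24)) = Add(-36, 24) = -12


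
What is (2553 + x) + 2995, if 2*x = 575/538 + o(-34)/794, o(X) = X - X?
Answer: 5970223/1076 ≈ 5548.5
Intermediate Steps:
o(X) = 0
x = 575/1076 (x = (575/538 + 0/794)/2 = (575*(1/538) + 0*(1/794))/2 = (575/538 + 0)/2 = (1/2)*(575/538) = 575/1076 ≈ 0.53439)
(2553 + x) + 2995 = (2553 + 575/1076) + 2995 = 2747603/1076 + 2995 = 5970223/1076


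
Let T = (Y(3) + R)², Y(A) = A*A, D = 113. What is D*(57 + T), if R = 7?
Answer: 35369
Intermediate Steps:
Y(A) = A²
T = 256 (T = (3² + 7)² = (9 + 7)² = 16² = 256)
D*(57 + T) = 113*(57 + 256) = 113*313 = 35369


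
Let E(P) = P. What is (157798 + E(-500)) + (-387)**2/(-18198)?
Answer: 106013305/674 ≈ 1.5729e+5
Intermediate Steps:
(157798 + E(-500)) + (-387)**2/(-18198) = (157798 - 500) + (-387)**2/(-18198) = 157298 + 149769*(-1/18198) = 157298 - 5547/674 = 106013305/674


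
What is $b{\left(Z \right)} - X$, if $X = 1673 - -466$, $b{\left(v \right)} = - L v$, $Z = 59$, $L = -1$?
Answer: $-2080$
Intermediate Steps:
$b{\left(v \right)} = v$ ($b{\left(v \right)} = \left(-1\right) \left(-1\right) v = 1 v = v$)
$X = 2139$ ($X = 1673 + 466 = 2139$)
$b{\left(Z \right)} - X = 59 - 2139 = -2080$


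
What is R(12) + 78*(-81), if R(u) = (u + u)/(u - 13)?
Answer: -6342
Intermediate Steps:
R(u) = 2*u/(-13 + u) (R(u) = (2*u)/(-13 + u) = 2*u/(-13 + u))
R(12) + 78*(-81) = 2*12/(-13 + 12) + 78*(-81) = 2*12/(-1) - 6318 = 2*12*(-1) - 6318 = -24 - 6318 = -6342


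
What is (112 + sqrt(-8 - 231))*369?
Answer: 41328 + 369*I*sqrt(239) ≈ 41328.0 + 5704.6*I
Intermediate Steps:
(112 + sqrt(-8 - 231))*369 = (112 + sqrt(-239))*369 = (112 + I*sqrt(239))*369 = 41328 + 369*I*sqrt(239)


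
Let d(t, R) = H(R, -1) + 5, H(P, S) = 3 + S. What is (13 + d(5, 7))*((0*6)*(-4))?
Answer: 0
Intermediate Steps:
d(t, R) = 7 (d(t, R) = (3 - 1) + 5 = 2 + 5 = 7)
(13 + d(5, 7))*((0*6)*(-4)) = (13 + 7)*((0*6)*(-4)) = 20*(0*(-4)) = 20*0 = 0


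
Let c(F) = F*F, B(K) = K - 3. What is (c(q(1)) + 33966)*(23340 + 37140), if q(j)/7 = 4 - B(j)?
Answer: 2160950400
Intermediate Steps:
B(K) = -3 + K
q(j) = 49 - 7*j (q(j) = 7*(4 - (-3 + j)) = 7*(4 + (3 - j)) = 7*(7 - j) = 49 - 7*j)
c(F) = F²
(c(q(1)) + 33966)*(23340 + 37140) = ((49 - 7*1)² + 33966)*(23340 + 37140) = ((49 - 7)² + 33966)*60480 = (42² + 33966)*60480 = (1764 + 33966)*60480 = 35730*60480 = 2160950400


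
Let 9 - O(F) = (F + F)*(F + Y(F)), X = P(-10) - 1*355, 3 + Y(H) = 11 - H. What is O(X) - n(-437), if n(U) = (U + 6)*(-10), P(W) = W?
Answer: 1539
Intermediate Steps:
Y(H) = 8 - H (Y(H) = -3 + (11 - H) = 8 - H)
X = -365 (X = -10 - 1*355 = -10 - 355 = -365)
O(F) = 9 - 16*F (O(F) = 9 - (F + F)*(F + (8 - F)) = 9 - 2*F*8 = 9 - 16*F)
n(U) = -60 - 10*U (n(U) = (6 + U)*(-10) = -60 - 10*U)
O(X) - n(-437) = (9 - 16*(-365)) - (-60 - 10*(-437)) = (9 + 5840) - (-60 + 4370) = 5849 - 1*4310 = 5849 - 4310 = 1539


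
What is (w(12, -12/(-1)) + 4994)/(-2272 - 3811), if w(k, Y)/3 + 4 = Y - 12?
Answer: -4982/6083 ≈ -0.81900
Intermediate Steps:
w(k, Y) = -48 + 3*Y (w(k, Y) = -12 + 3*(Y - 12) = -12 + 3*(-12 + Y) = -12 + (-36 + 3*Y) = -48 + 3*Y)
(w(12, -12/(-1)) + 4994)/(-2272 - 3811) = ((-48 + 3*(-12/(-1))) + 4994)/(-2272 - 3811) = ((-48 + 3*(-12*(-1))) + 4994)/(-6083) = ((-48 + 3*12) + 4994)*(-1/6083) = ((-48 + 36) + 4994)*(-1/6083) = (-12 + 4994)*(-1/6083) = 4982*(-1/6083) = -4982/6083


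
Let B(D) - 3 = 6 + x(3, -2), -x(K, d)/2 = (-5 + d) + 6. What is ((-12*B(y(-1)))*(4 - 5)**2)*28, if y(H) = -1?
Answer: -3696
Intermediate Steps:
x(K, d) = -2 - 2*d (x(K, d) = -2*((-5 + d) + 6) = -2*(1 + d) = -2 - 2*d)
B(D) = 11 (B(D) = 3 + (6 + (-2 - 2*(-2))) = 3 + (6 + (-2 + 4)) = 3 + (6 + 2) = 3 + 8 = 11)
((-12*B(y(-1)))*(4 - 5)**2)*28 = ((-12*11)*(4 - 5)**2)*28 = -132*(-1)**2*28 = -132*1*28 = -132*28 = -3696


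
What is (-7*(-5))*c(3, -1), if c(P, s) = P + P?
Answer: 210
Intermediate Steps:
c(P, s) = 2*P
(-7*(-5))*c(3, -1) = (-7*(-5))*(2*3) = 35*6 = 210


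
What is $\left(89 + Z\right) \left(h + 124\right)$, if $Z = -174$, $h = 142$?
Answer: $-22610$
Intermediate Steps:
$\left(89 + Z\right) \left(h + 124\right) = \left(89 - 174\right) \left(142 + 124\right) = \left(-85\right) 266 = -22610$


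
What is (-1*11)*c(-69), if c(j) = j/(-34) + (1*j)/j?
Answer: -1133/34 ≈ -33.324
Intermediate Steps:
c(j) = 1 - j/34 (c(j) = j*(-1/34) + j/j = -j/34 + 1 = 1 - j/34)
(-1*11)*c(-69) = (-1*11)*(1 - 1/34*(-69)) = -11*(1 + 69/34) = -11*103/34 = -1133/34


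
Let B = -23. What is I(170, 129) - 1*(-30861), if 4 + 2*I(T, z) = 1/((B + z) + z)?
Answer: 14503731/470 ≈ 30859.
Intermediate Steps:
I(T, z) = -2 + 1/(2*(-23 + 2*z)) (I(T, z) = -2 + 1/(2*((-23 + z) + z)) = -2 + 1/(2*(-23 + 2*z)))
I(170, 129) - 1*(-30861) = (93 - 8*129)/(2*(-23 + 2*129)) - 1*(-30861) = (93 - 1032)/(2*(-23 + 258)) + 30861 = (½)*(-939)/235 + 30861 = (½)*(1/235)*(-939) + 30861 = -939/470 + 30861 = 14503731/470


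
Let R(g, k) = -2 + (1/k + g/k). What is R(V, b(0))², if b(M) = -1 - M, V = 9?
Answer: 144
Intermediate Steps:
R(g, k) = -2 + 1/k + g/k (R(g, k) = -2 + (1/k + g/k) = -2 + 1/k + g/k)
R(V, b(0))² = ((1 + 9 - 2*(-1 - 1*0))/(-1 - 1*0))² = ((1 + 9 - 2*(-1 + 0))/(-1 + 0))² = ((1 + 9 - 2*(-1))/(-1))² = (-(1 + 9 + 2))² = (-1*12)² = (-12)² = 144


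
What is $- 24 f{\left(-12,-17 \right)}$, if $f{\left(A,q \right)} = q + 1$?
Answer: $384$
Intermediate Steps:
$f{\left(A,q \right)} = 1 + q$
$- 24 f{\left(-12,-17 \right)} = - 24 \left(1 - 17\right) = \left(-24\right) \left(-16\right) = 384$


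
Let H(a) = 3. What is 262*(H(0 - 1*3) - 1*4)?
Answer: -262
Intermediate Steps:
262*(H(0 - 1*3) - 1*4) = 262*(3 - 1*4) = 262*(3 - 4) = 262*(-1) = -262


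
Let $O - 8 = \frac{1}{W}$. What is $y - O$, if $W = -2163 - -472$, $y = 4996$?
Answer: $\frac{8434709}{1691} \approx 4988.0$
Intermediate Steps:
$W = -1691$ ($W = -2163 + 472 = -1691$)
$O = \frac{13527}{1691}$ ($O = 8 + \frac{1}{-1691} = 8 - \frac{1}{1691} = \frac{13527}{1691} \approx 7.9994$)
$y - O = 4996 - \frac{13527}{1691} = \frac{8434709}{1691}$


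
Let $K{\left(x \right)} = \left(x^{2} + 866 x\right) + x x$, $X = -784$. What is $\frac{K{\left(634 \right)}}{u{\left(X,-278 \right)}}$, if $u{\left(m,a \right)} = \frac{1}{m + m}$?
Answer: $-2121435008$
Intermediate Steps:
$u{\left(m,a \right)} = \frac{1}{2 m}$
$K{\left(x \right)} = 2 x^{2} + 866 x$ ($K{\left(x \right)} = \left(x^{2} + 866 x\right) + x^{2} = 2 x^{2} + 866 x$)
$\frac{K{\left(634 \right)}}{u{\left(X,-278 \right)}} = \frac{2 \cdot 634 \left(433 + 634\right)}{\frac{1}{2} \frac{1}{-784}} = \frac{2 \cdot 634 \cdot 1067}{\frac{1}{2} \left(- \frac{1}{784}\right)} = \frac{1352956}{- \frac{1}{1568}} = 1352956 \left(-1568\right) = -2121435008$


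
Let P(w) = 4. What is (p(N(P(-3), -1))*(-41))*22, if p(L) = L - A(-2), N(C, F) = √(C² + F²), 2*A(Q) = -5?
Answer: -2255 - 902*√17 ≈ -5974.0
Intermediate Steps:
A(Q) = -5/2 (A(Q) = (½)*(-5) = -5/2)
p(L) = 5/2 + L (p(L) = L - 1*(-5/2) = L + 5/2 = 5/2 + L)
(p(N(P(-3), -1))*(-41))*22 = ((5/2 + √(4² + (-1)²))*(-41))*22 = ((5/2 + √(16 + 1))*(-41))*22 = ((5/2 + √17)*(-41))*22 = (-205/2 - 41*√17)*22 = -2255 - 902*√17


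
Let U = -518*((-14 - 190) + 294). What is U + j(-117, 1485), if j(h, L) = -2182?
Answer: -48802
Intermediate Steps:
U = -46620 (U = -518*(-204 + 294) = -518*90 = -46620)
U + j(-117, 1485) = -46620 - 2182 = -48802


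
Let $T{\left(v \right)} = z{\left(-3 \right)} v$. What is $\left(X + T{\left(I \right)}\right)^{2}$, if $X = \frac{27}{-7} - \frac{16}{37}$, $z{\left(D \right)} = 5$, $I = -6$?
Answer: $\frac{78872161}{67081} \approx 1175.8$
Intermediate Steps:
$X = - \frac{1111}{259}$ ($X = 27 \left(- \frac{1}{7}\right) - \frac{16}{37} = - \frac{27}{7} - \frac{16}{37} = - \frac{1111}{259} \approx -4.2896$)
$T{\left(v \right)} = 5 v$
$\left(X + T{\left(I \right)}\right)^{2} = \left(- \frac{1111}{259} + 5 \left(-6\right)\right)^{2} = \left(- \frac{1111}{259} - 30\right)^{2} = \left(- \frac{8881}{259}\right)^{2} = \frac{78872161}{67081}$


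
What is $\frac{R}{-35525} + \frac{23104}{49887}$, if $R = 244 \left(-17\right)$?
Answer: $\frac{1027700876}{1772235675} \approx 0.57989$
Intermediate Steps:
$R = -4148$
$\frac{R}{-35525} + \frac{23104}{49887} = - \frac{4148}{-35525} + \frac{23104}{49887} = \left(-4148\right) \left(- \frac{1}{35525}\right) + 23104 \cdot \frac{1}{49887} = \frac{4148}{35525} + \frac{23104}{49887} = \frac{1027700876}{1772235675}$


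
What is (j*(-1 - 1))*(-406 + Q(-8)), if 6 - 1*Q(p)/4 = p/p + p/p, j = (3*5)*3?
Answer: 35100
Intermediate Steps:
j = 45 (j = 15*3 = 45)
Q(p) = 16 (Q(p) = 24 - 4*(p/p + p/p) = 24 - 4*(1 + 1) = 24 - 4*2 = 24 - 8 = 16)
(j*(-1 - 1))*(-406 + Q(-8)) = (45*(-1 - 1))*(-406 + 16) = (45*(-2))*(-390) = -90*(-390) = 35100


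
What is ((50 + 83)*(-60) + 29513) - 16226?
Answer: 5307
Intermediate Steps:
((50 + 83)*(-60) + 29513) - 16226 = (133*(-60) + 29513) - 16226 = (-7980 + 29513) - 16226 = 21533 - 16226 = 5307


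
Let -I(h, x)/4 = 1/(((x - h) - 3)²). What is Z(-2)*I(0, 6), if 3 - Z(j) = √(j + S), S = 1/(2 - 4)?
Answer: -4/3 + 2*I*√10/9 ≈ -1.3333 + 0.70273*I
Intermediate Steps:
S = -½ (S = 1/(-2) = -½ ≈ -0.50000)
I(h, x) = -4/(-3 + x - h)² (I(h, x) = -4/((x - h) - 3)² = -4/(-3 + x - h)²)
Z(j) = 3 - √(-½ + j) (Z(j) = 3 - √(j - ½) = 3 - √(-½ + j))
Z(-2)*I(0, 6) = (3 - √(-2 + 4*(-2))/2)*(-4/(3 + 0 - 1*6)²) = (3 - √(-2 - 8)/2)*(-4/(3 + 0 - 6)²) = (3 - I*√10/2)*(-4/(-3)²) = (3 - I*√10/2)*(-4*⅑) = (3 - I*√10/2)*(-4/9) = -4/3 + 2*I*√10/9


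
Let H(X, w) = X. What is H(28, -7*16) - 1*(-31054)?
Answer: 31082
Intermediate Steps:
H(28, -7*16) - 1*(-31054) = 28 - 1*(-31054) = 28 + 31054 = 31082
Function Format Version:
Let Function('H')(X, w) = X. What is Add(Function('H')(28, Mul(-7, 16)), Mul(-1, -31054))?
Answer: 31082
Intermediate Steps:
Add(Function('H')(28, Mul(-7, 16)), Mul(-1, -31054)) = Add(28, Mul(-1, -31054)) = Add(28, 31054) = 31082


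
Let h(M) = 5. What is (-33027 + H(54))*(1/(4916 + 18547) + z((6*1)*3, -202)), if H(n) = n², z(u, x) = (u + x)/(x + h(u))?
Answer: -43333633393/1540737 ≈ -28125.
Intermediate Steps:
z(u, x) = (u + x)/(5 + x) (z(u, x) = (u + x)/(x + 5) = (u + x)/(5 + x))
(-33027 + H(54))*(1/(4916 + 18547) + z((6*1)*3, -202)) = (-33027 + 54²)*(1/(4916 + 18547) + ((6*1)*3 - 202)/(5 - 202)) = (-33027 + 2916)*(1/23463 + (6*3 - 202)/(-197)) = -30111*(1/23463 - (18 - 202)/197) = -30111*(1/23463 - 1/197*(-184)) = -30111*(1/23463 + 184/197) = -30111*4317389/4622211 = -43333633393/1540737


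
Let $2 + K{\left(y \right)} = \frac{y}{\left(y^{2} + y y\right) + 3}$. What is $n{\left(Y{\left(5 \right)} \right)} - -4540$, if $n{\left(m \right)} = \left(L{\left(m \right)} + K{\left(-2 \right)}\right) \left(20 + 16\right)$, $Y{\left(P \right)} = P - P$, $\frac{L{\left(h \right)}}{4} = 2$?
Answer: $\frac{52244}{11} \approx 4749.5$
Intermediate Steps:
$L{\left(h \right)} = 8$ ($L{\left(h \right)} = 4 \cdot 2 = 8$)
$Y{\left(P \right)} = 0$
$K{\left(y \right)} = -2 + \frac{y}{3 + 2 y^{2}}$ ($K{\left(y \right)} = -2 + \frac{y}{\left(y^{2} + y y\right) + 3} = -2 + \frac{y}{\left(y^{2} + y^{2}\right) + 3} = -2 + \frac{y}{2 y^{2} + 3} = -2 + \frac{y}{3 + 2 y^{2}}$)
$n{\left(m \right)} = \frac{2304}{11}$ ($n{\left(m \right)} = \left(8 + \frac{-6 - 2 - 4 \left(-2\right)^{2}}{3 + 2 \left(-2\right)^{2}}\right) \left(20 + 16\right) = \left(8 + \frac{-6 - 2 - 16}{3 + 2 \cdot 4}\right) 36 = \left(8 + \frac{-6 - 2 - 16}{3 + 8}\right) 36 = \left(8 + \frac{1}{11} \left(-24\right)\right) 36 = \left(8 - \frac{24}{11}\right) 36 = \frac{64}{11} \cdot 36 = \frac{2304}{11}$)
$n{\left(Y{\left(5 \right)} \right)} - -4540 = \frac{2304}{11} - -4540 = \frac{2304}{11} + 4540 = \frac{52244}{11}$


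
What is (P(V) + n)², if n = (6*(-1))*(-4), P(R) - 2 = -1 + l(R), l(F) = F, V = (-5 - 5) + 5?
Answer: 400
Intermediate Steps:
V = -5 (V = -10 + 5 = -5)
P(R) = 1 + R (P(R) = 2 + (-1 + R) = 1 + R)
n = 24 (n = -6*(-4) = 24)
(P(V) + n)² = ((1 - 5) + 24)² = (-4 + 24)² = 20² = 400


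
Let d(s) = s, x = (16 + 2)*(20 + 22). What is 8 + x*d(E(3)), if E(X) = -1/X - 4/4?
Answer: -1000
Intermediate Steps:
E(X) = -1 - 1/X (E(X) = -1/X - 4*¼ = -1/X - 1 = -1 - 1/X)
x = 756 (x = 18*42 = 756)
8 + x*d(E(3)) = 8 + 756*((-1 - 1*3)/3) = 8 + 756*((-1 - 3)/3) = 8 + 756*((⅓)*(-4)) = 8 + 756*(-4/3) = 8 - 1008 = -1000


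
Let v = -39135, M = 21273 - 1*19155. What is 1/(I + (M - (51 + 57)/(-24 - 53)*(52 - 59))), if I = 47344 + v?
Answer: 11/113489 ≈ 9.6926e-5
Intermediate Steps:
M = 2118 (M = 21273 - 19155 = 2118)
I = 8209 (I = 47344 - 39135 = 8209)
1/(I + (M - (51 + 57)/(-24 - 53)*(52 - 59))) = 1/(8209 + (2118 - (51 + 57)/(-24 - 53)*(52 - 59))) = 1/(8209 + (2118 - 108/(-77)*(-7))) = 1/(8209 + (2118 - 108*(-1/77)*(-7))) = 1/(8209 + (2118 - (-108)*(-7)/77)) = 1/(8209 + (2118 - 1*108/11)) = 1/(8209 + (2118 - 108/11)) = 1/(8209 + 23190/11) = 1/(113489/11) = 11/113489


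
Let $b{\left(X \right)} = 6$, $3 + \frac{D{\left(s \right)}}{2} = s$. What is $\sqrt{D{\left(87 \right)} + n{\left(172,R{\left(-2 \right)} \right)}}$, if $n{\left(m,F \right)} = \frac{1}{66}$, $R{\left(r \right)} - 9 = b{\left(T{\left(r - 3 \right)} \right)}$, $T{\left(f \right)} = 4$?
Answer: $\frac{\sqrt{731874}}{66} \approx 12.962$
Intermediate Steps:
$D{\left(s \right)} = -6 + 2 s$
$R{\left(r \right)} = 15$ ($R{\left(r \right)} = 9 + 6 = 15$)
$n{\left(m,F \right)} = \frac{1}{66}$
$\sqrt{D{\left(87 \right)} + n{\left(172,R{\left(-2 \right)} \right)}} = \sqrt{\left(-6 + 2 \cdot 87\right) + \frac{1}{66}} = \sqrt{\left(-6 + 174\right) + \frac{1}{66}} = \sqrt{168 + \frac{1}{66}} = \sqrt{\frac{11089}{66}} = \frac{\sqrt{731874}}{66}$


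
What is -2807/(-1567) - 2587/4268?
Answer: 7926447/6687956 ≈ 1.1852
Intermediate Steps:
-2807/(-1567) - 2587/4268 = -2807*(-1/1567) - 2587*1/4268 = 2807/1567 - 2587/4268 = 7926447/6687956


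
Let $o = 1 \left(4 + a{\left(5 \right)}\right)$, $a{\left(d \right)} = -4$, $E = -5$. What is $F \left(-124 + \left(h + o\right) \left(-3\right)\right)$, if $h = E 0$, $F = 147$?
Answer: $-18228$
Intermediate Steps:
$o = 0$ ($o = 1 \left(4 - 4\right) = 1 \cdot 0 = 0$)
$h = 0$ ($h = \left(-5\right) 0 = 0$)
$F \left(-124 + \left(h + o\right) \left(-3\right)\right) = 147 \left(-124 + \left(0 + 0\right) \left(-3\right)\right) = 147 \left(-124 + 0 \left(-3\right)\right) = 147 \left(-124 + 0\right) = 147 \left(-124\right) = -18228$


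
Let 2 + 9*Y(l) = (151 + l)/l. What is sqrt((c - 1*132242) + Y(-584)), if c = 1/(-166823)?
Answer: I*sqrt(2824164139727758867806)/146136948 ≈ 363.65*I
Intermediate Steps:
c = -1/166823 ≈ -5.9944e-6
Y(l) = -2/9 + (151 + l)/(9*l) (Y(l) = -2/9 + ((151 + l)/l)/9 = -2/9 + (151 + l)/(9*l))
sqrt((c - 1*132242) + Y(-584)) = sqrt((-1/166823 - 1*132242) + (1/9)*(151 - 1*(-584))/(-584)) = sqrt((-1/166823 - 132242) + (1/9)*(-1/584)*(151 + 584)) = sqrt(-22061007167/166823 + (1/9)*(-1/584)*735) = sqrt(-22061007167/166823 - 245/1752) = sqrt(-38650925428219/292273896) = I*sqrt(2824164139727758867806)/146136948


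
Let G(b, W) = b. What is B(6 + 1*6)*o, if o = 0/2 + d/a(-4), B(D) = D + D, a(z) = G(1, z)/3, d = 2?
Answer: 144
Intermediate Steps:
a(z) = ⅓ (a(z) = 1/3 = 1*(⅓) = ⅓)
B(D) = 2*D
o = 6 (o = 0/2 + 2/(⅓) = 0*(½) + 2*3 = 0 + 6 = 6)
B(6 + 1*6)*o = (2*(6 + 1*6))*6 = (2*(6 + 6))*6 = (2*12)*6 = 24*6 = 144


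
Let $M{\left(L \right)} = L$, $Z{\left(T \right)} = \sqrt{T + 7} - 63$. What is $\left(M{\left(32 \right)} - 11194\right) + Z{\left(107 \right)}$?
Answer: $-11225 + \sqrt{114} \approx -11214.0$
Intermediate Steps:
$Z{\left(T \right)} = -63 + \sqrt{7 + T}$ ($Z{\left(T \right)} = \sqrt{7 + T} - 63 = -63 + \sqrt{7 + T}$)
$\left(M{\left(32 \right)} - 11194\right) + Z{\left(107 \right)} = \left(32 - 11194\right) - \left(63 - \sqrt{7 + 107}\right) = -11162 - \left(63 - \sqrt{114}\right) = -11225 + \sqrt{114}$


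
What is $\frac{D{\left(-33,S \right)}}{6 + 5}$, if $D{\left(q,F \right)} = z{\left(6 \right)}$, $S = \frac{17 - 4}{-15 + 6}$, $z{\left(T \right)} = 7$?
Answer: $\frac{7}{11} \approx 0.63636$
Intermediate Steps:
$S = - \frac{13}{9}$ ($S = \frac{13}{-9} = 13 \left(- \frac{1}{9}\right) = - \frac{13}{9} \approx -1.4444$)
$D{\left(q,F \right)} = 7$
$\frac{D{\left(-33,S \right)}}{6 + 5} = \frac{7}{6 + 5} = \frac{7}{11}$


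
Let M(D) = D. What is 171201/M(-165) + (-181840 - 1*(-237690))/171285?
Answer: -1954329869/1884135 ≈ -1037.3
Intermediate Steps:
171201/M(-165) + (-181840 - 1*(-237690))/171285 = 171201/(-165) + (-181840 - 1*(-237690))/171285 = 171201*(-1/165) + (-181840 + 237690)*(1/171285) = -57067/55 + 55850*(1/171285) = -57067/55 + 11170/34257 = -1954329869/1884135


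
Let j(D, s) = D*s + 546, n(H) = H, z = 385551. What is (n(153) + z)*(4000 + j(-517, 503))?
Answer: -98549300520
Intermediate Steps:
j(D, s) = 546 + D*s
(n(153) + z)*(4000 + j(-517, 503)) = (153 + 385551)*(4000 + (546 - 517*503)) = 385704*(4000 + (546 - 260051)) = 385704*(4000 - 259505) = 385704*(-255505) = -98549300520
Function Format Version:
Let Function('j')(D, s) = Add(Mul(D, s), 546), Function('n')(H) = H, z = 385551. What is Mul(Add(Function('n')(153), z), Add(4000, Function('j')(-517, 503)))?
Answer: -98549300520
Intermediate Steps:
Function('j')(D, s) = Add(546, Mul(D, s))
Mul(Add(Function('n')(153), z), Add(4000, Function('j')(-517, 503))) = Mul(Add(153, 385551), Add(4000, Add(546, Mul(-517, 503)))) = Mul(385704, Add(4000, Add(546, -260051))) = Mul(385704, Add(4000, -259505)) = Mul(385704, -255505) = -98549300520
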